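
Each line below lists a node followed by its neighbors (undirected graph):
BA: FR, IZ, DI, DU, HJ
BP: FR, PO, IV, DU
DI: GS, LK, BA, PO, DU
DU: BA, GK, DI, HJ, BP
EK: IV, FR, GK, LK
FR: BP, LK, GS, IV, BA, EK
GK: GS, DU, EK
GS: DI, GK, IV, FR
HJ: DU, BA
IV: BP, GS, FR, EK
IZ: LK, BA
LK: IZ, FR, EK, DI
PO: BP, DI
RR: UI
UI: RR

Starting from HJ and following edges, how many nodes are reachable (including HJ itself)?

BFS from HJ visits: HJ, BA, DU, DI, FR, IZ, BP, GK, GS, LK, PO, EK, IV
Reachable nodes: 13 of 15 total.

13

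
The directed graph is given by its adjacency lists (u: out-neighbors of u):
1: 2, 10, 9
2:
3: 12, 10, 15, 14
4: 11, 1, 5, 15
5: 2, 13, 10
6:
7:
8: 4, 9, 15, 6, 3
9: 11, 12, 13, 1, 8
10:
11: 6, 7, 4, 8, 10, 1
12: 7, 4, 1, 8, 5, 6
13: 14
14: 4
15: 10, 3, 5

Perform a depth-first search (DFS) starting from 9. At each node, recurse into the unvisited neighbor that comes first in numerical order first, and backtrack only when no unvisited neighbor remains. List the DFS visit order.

9 1 2 10 8 3 12 4 5 13 14 11 6 7 15

Visit 9
9 → 1
1 → 2
1 → 10
9 → 8
8 → 3
3 → 12
12 → 4
4 → 5
5 → 13
13 → 14
4 → 11
11 → 6
11 → 7
4 → 15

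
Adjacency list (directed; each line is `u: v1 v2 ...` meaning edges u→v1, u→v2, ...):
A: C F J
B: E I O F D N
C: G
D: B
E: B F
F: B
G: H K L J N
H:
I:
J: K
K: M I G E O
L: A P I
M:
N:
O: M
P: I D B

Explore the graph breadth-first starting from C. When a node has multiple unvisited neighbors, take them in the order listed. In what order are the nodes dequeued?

C G H K L J N M I E O A P B F D

Visit C; enqueue G → queue [G]
Visit G; enqueue H, K, L, J, N → queue [H, K, L, J, N]
Visit H → queue [K, L, J, N]
Visit K; enqueue M, I, E, O → queue [L, J, N, M, I, E, O]
Visit L; enqueue A, P → queue [J, N, M, I, E, O, A, P]
Visit J → queue [N, M, I, E, O, A, P]
Visit N → queue [M, I, E, O, A, P]
Visit M → queue [I, E, O, A, P]
Visit I → queue [E, O, A, P]
Visit E; enqueue B, F → queue [O, A, P, B, F]
Visit O → queue [A, P, B, F]
Visit A → queue [P, B, F]
Visit P; enqueue D → queue [B, F, D]
Visit B → queue [F, D]
Visit F → queue [D]
Visit D → queue []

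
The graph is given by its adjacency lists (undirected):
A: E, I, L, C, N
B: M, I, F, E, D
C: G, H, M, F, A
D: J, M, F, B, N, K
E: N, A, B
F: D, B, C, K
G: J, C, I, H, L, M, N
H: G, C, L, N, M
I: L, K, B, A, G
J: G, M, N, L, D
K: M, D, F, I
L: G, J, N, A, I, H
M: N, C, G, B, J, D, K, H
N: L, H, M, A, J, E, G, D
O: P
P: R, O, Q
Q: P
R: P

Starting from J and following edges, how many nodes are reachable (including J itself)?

14

BFS from J visits: J, N, M, L, G, D, H, E, A, K, C, B, I, F
Reachable nodes: 14 of 18 total.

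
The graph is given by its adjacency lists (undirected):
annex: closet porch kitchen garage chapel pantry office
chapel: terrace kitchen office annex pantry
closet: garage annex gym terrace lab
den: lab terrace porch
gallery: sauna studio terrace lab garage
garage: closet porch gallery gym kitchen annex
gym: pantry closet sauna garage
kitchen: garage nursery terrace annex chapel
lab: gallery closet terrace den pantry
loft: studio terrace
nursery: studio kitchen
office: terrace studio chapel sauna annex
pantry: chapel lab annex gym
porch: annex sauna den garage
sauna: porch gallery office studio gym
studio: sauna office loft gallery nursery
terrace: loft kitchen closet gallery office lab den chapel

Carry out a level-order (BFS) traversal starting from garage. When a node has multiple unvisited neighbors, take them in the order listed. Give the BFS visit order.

garage -> closet -> porch -> gallery -> gym -> kitchen -> annex -> terrace -> lab -> sauna -> den -> studio -> pantry -> nursery -> chapel -> office -> loft

Visit garage; enqueue closet, porch, gallery, gym, kitchen, annex → queue [closet, porch, gallery, gym, kitchen, annex]
Visit closet; enqueue terrace, lab → queue [porch, gallery, gym, kitchen, annex, terrace, lab]
Visit porch; enqueue sauna, den → queue [gallery, gym, kitchen, annex, terrace, lab, sauna, den]
Visit gallery; enqueue studio → queue [gym, kitchen, annex, terrace, lab, sauna, den, studio]
Visit gym; enqueue pantry → queue [kitchen, annex, terrace, lab, sauna, den, studio, pantry]
Visit kitchen; enqueue nursery, chapel → queue [annex, terrace, lab, sauna, den, studio, pantry, nursery, chapel]
Visit annex; enqueue office → queue [terrace, lab, sauna, den, studio, pantry, nursery, chapel, office]
Visit terrace; enqueue loft → queue [lab, sauna, den, studio, pantry, nursery, chapel, office, loft]
Visit lab → queue [sauna, den, studio, pantry, nursery, chapel, office, loft]
Visit sauna → queue [den, studio, pantry, nursery, chapel, office, loft]
Visit den → queue [studio, pantry, nursery, chapel, office, loft]
Visit studio → queue [pantry, nursery, chapel, office, loft]
Visit pantry → queue [nursery, chapel, office, loft]
Visit nursery → queue [chapel, office, loft]
Visit chapel → queue [office, loft]
Visit office → queue [loft]
Visit loft → queue []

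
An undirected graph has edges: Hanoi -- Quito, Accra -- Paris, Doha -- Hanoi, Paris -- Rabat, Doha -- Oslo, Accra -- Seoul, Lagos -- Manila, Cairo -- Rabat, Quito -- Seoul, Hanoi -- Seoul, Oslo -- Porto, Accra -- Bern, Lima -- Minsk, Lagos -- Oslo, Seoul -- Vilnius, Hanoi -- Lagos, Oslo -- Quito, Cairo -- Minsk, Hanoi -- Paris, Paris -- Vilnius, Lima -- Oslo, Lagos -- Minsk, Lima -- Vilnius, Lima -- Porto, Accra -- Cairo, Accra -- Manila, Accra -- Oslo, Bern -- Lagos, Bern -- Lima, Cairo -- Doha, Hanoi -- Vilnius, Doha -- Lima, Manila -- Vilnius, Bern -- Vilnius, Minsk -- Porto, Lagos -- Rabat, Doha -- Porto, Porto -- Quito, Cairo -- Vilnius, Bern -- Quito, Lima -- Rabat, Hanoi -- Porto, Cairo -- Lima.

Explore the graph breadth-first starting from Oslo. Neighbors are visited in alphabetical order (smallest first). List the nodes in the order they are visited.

Oslo -> Accra -> Doha -> Lagos -> Lima -> Porto -> Quito -> Bern -> Cairo -> Manila -> Paris -> Seoul -> Hanoi -> Minsk -> Rabat -> Vilnius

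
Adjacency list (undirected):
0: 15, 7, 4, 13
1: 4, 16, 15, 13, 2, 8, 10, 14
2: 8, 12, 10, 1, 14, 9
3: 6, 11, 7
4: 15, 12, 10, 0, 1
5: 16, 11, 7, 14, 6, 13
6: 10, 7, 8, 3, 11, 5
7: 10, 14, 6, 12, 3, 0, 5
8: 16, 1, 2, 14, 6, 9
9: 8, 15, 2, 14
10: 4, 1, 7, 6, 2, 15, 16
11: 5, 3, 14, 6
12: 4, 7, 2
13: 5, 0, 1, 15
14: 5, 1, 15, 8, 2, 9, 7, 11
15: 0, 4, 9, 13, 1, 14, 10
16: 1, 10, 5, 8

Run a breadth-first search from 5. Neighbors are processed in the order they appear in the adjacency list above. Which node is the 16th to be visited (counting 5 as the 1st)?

9

Visit 5; enqueue 16, 11, 7, 14, 6, 13 → queue [16, 11, 7, 14, 6, 13]
Visit 16; enqueue 1, 10, 8 → queue [11, 7, 14, 6, 13, 1, 10, 8]
Visit 11; enqueue 3 → queue [7, 14, 6, 13, 1, 10, 8, 3]
Visit 7; enqueue 12, 0 → queue [14, 6, 13, 1, 10, 8, 3, 12, 0]
Visit 14; enqueue 15, 2, 9 → queue [6, 13, 1, 10, 8, 3, 12, 0, 15, 2, 9]
Visit 6 → queue [13, 1, 10, 8, 3, 12, 0, 15, 2, 9]
Visit 13 → queue [1, 10, 8, 3, 12, 0, 15, 2, 9]
Visit 1; enqueue 4 → queue [10, 8, 3, 12, 0, 15, 2, 9, 4]
Visit 10 → queue [8, 3, 12, 0, 15, 2, 9, 4]
Visit 8 → queue [3, 12, 0, 15, 2, 9, 4]
Visit 3 → queue [12, 0, 15, 2, 9, 4]
Visit 12 → queue [0, 15, 2, 9, 4]
Visit 0 → queue [15, 2, 9, 4]
Visit 15 → queue [2, 9, 4]
Visit 2 → queue [9, 4]
Visit 9 → queue [4]
Visit 4 → queue []

Visit order: 5, 16, 11, 7, 14, 6, 13, 1, 10, 8, 3, 12, 0, 15, 2, 9, 4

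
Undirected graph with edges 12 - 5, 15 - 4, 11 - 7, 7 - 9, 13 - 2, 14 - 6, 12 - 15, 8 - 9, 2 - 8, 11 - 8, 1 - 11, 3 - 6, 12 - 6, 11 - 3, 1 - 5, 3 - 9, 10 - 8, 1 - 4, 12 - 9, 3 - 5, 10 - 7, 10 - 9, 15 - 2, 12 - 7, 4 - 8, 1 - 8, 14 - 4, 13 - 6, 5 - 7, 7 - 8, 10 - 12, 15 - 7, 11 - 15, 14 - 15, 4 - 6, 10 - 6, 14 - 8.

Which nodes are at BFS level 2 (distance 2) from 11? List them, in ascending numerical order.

Level 0: 11
Level 1: 1, 3, 7, 8, 15
Level 2: 2, 4, 5, 6, 9, 10, 12, 14
Level 3: 13

2, 4, 5, 6, 9, 10, 12, 14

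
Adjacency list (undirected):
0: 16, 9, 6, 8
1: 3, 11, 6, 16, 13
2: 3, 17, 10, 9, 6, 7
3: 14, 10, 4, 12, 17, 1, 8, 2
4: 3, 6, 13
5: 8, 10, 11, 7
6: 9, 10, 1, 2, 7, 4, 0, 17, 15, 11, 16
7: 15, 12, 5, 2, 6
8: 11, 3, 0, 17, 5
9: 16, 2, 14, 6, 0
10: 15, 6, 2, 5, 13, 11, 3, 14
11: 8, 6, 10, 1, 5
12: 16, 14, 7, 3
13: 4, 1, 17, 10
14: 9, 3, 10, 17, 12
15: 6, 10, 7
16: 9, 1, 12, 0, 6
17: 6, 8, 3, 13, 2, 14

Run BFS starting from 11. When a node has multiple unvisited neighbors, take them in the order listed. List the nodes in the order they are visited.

Visit 11; enqueue 8, 6, 10, 1, 5 → queue [8, 6, 10, 1, 5]
Visit 8; enqueue 3, 0, 17 → queue [6, 10, 1, 5, 3, 0, 17]
Visit 6; enqueue 9, 2, 7, 4, 15, 16 → queue [10, 1, 5, 3, 0, 17, 9, 2, 7, 4, 15, 16]
Visit 10; enqueue 13, 14 → queue [1, 5, 3, 0, 17, 9, 2, 7, 4, 15, 16, 13, 14]
Visit 1 → queue [5, 3, 0, 17, 9, 2, 7, 4, 15, 16, 13, 14]
Visit 5 → queue [3, 0, 17, 9, 2, 7, 4, 15, 16, 13, 14]
Visit 3; enqueue 12 → queue [0, 17, 9, 2, 7, 4, 15, 16, 13, 14, 12]
Visit 0 → queue [17, 9, 2, 7, 4, 15, 16, 13, 14, 12]
Visit 17 → queue [9, 2, 7, 4, 15, 16, 13, 14, 12]
Visit 9 → queue [2, 7, 4, 15, 16, 13, 14, 12]
Visit 2 → queue [7, 4, 15, 16, 13, 14, 12]
Visit 7 → queue [4, 15, 16, 13, 14, 12]
Visit 4 → queue [15, 16, 13, 14, 12]
Visit 15 → queue [16, 13, 14, 12]
Visit 16 → queue [13, 14, 12]
Visit 13 → queue [14, 12]
Visit 14 → queue [12]
Visit 12 → queue []

11 8 6 10 1 5 3 0 17 9 2 7 4 15 16 13 14 12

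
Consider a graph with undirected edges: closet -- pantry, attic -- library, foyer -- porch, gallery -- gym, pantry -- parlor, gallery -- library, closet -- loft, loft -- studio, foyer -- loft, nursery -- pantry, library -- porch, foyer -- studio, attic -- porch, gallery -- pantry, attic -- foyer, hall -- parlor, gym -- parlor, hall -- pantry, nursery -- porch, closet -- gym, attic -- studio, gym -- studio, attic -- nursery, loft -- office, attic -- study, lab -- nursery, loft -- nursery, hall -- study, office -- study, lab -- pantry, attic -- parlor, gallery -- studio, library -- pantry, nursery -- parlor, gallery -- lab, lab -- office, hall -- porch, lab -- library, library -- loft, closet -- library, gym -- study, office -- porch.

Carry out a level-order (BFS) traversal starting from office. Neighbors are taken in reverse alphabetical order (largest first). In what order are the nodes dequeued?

office, study, porch, loft, lab, hall, gym, attic, nursery, library, foyer, studio, closet, pantry, gallery, parlor

Visit office; enqueue study, porch, loft, lab → queue [study, porch, loft, lab]
Visit study; enqueue hall, gym, attic → queue [porch, loft, lab, hall, gym, attic]
Visit porch; enqueue nursery, library, foyer → queue [loft, lab, hall, gym, attic, nursery, library, foyer]
Visit loft; enqueue studio, closet → queue [lab, hall, gym, attic, nursery, library, foyer, studio, closet]
Visit lab; enqueue pantry, gallery → queue [hall, gym, attic, nursery, library, foyer, studio, closet, pantry, gallery]
Visit hall; enqueue parlor → queue [gym, attic, nursery, library, foyer, studio, closet, pantry, gallery, parlor]
Visit gym → queue [attic, nursery, library, foyer, studio, closet, pantry, gallery, parlor]
Visit attic → queue [nursery, library, foyer, studio, closet, pantry, gallery, parlor]
Visit nursery → queue [library, foyer, studio, closet, pantry, gallery, parlor]
Visit library → queue [foyer, studio, closet, pantry, gallery, parlor]
Visit foyer → queue [studio, closet, pantry, gallery, parlor]
Visit studio → queue [closet, pantry, gallery, parlor]
Visit closet → queue [pantry, gallery, parlor]
Visit pantry → queue [gallery, parlor]
Visit gallery → queue [parlor]
Visit parlor → queue []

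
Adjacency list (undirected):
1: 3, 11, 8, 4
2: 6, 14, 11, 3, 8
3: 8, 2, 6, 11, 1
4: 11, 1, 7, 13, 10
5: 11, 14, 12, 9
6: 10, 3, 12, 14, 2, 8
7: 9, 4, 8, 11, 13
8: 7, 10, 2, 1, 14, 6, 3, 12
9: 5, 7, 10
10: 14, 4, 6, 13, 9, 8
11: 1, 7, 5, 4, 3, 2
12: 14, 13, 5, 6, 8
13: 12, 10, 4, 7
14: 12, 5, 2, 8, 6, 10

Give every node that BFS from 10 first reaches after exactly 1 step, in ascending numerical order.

Level 0: 10
Level 1: 4, 6, 8, 9, 13, 14
Level 2: 1, 2, 3, 5, 7, 11, 12

4, 6, 8, 9, 13, 14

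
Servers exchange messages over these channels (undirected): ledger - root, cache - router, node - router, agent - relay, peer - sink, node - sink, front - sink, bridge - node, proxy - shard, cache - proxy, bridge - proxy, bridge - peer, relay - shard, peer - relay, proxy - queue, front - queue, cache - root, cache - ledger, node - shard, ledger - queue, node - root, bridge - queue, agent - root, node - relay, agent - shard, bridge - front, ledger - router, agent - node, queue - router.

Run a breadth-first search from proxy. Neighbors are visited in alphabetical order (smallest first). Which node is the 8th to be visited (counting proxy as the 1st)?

peer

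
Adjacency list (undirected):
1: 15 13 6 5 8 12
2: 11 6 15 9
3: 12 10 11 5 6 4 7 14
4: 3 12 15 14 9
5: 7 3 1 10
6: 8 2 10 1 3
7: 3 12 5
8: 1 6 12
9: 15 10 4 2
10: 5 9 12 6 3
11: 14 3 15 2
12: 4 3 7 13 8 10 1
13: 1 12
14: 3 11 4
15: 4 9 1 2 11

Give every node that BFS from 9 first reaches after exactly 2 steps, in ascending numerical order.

Level 0: 9
Level 1: 2, 4, 10, 15
Level 2: 1, 3, 5, 6, 11, 12, 14
Level 3: 7, 8, 13

1, 3, 5, 6, 11, 12, 14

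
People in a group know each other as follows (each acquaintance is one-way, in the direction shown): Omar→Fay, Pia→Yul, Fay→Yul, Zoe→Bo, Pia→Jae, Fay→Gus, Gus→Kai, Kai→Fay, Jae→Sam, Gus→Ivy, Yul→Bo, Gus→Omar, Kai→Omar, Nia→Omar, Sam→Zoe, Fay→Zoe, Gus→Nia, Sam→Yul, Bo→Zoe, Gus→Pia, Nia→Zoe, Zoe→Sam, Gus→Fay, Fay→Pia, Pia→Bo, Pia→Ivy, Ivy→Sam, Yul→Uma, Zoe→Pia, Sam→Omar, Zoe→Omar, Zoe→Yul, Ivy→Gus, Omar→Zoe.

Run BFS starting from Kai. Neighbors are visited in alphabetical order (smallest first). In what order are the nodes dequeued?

Kai, Fay, Omar, Gus, Pia, Yul, Zoe, Ivy, Nia, Bo, Jae, Uma, Sam

Visit Kai; enqueue Fay, Omar → queue [Fay, Omar]
Visit Fay; enqueue Gus, Pia, Yul, Zoe → queue [Omar, Gus, Pia, Yul, Zoe]
Visit Omar → queue [Gus, Pia, Yul, Zoe]
Visit Gus; enqueue Ivy, Nia → queue [Pia, Yul, Zoe, Ivy, Nia]
Visit Pia; enqueue Bo, Jae → queue [Yul, Zoe, Ivy, Nia, Bo, Jae]
Visit Yul; enqueue Uma → queue [Zoe, Ivy, Nia, Bo, Jae, Uma]
Visit Zoe; enqueue Sam → queue [Ivy, Nia, Bo, Jae, Uma, Sam]
Visit Ivy → queue [Nia, Bo, Jae, Uma, Sam]
Visit Nia → queue [Bo, Jae, Uma, Sam]
Visit Bo → queue [Jae, Uma, Sam]
Visit Jae → queue [Uma, Sam]
Visit Uma → queue [Sam]
Visit Sam → queue []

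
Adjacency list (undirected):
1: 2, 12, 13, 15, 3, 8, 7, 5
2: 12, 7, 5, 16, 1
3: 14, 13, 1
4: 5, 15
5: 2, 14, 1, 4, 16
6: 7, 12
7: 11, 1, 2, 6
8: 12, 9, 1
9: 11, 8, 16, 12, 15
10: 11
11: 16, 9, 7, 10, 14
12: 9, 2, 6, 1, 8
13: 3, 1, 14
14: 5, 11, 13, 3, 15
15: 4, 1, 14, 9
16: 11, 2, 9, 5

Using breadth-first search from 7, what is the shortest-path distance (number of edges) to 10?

Level 0: 7
Level 1: 1, 2, 6, 11
Level 2: 3, 5, 8, 9, 10, 12, 13, 14, 15, 16
Level 3: 4
10 first appears at level 2.

2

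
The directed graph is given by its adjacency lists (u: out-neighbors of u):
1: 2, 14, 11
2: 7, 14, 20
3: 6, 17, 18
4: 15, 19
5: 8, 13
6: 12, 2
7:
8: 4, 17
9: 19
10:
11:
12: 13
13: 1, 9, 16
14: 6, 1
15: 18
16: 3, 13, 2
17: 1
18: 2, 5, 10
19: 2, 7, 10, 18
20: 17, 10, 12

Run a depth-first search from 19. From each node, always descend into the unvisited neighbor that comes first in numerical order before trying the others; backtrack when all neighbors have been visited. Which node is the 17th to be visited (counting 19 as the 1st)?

Visit 19
19 → 2
2 → 7
2 → 14
14 → 1
1 → 11
14 → 6
6 → 12
12 → 13
13 → 9
13 → 16
16 → 3
3 → 17
3 → 18
18 → 5
5 → 8
8 → 4
4 → 15
18 → 10
2 → 20

Visit order: 19, 2, 7, 14, 1, 11, 6, 12, 13, 9, 16, 3, 17, 18, 5, 8, 4, 15, 10, 20

4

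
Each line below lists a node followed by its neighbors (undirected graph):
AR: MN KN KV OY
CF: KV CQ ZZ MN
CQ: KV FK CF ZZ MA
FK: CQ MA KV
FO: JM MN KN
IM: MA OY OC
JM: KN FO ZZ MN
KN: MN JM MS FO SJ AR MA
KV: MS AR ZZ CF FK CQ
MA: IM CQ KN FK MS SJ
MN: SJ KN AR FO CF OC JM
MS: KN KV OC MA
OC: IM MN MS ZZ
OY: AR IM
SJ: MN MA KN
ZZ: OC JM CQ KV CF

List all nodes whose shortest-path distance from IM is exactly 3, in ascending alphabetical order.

CF, FO, JM, KV

Level 0: IM
Level 1: MA, OC, OY
Level 2: AR, CQ, FK, KN, MN, MS, SJ, ZZ
Level 3: CF, FO, JM, KV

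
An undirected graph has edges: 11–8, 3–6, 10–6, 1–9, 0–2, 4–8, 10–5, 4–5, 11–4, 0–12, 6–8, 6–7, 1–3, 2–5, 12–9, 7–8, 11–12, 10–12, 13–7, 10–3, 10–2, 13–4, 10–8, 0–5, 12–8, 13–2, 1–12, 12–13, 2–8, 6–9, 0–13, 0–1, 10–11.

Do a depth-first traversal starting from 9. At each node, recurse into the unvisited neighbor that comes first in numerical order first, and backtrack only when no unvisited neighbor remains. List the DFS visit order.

9 → 1 → 0 → 2 → 5 → 4 → 8 → 6 → 3 → 10 → 11 → 12 → 13 → 7

Visit 9
9 → 1
1 → 0
0 → 2
2 → 5
5 → 4
4 → 8
8 → 6
6 → 3
3 → 10
10 → 11
11 → 12
12 → 13
13 → 7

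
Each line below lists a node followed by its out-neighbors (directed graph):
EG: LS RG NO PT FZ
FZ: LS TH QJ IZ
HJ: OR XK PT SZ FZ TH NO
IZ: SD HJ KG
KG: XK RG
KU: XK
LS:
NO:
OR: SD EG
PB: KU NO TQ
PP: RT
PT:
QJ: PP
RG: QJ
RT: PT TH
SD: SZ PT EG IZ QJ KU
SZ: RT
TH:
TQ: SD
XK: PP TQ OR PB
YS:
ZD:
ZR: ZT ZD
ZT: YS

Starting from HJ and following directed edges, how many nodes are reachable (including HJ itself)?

BFS from HJ visits: HJ, FZ, NO, OR, PT, SZ, TH, XK, IZ, LS, QJ, EG, SD, RT, PB, PP, TQ, KG, RG, KU
Reachable nodes: 20 of 24 total.

20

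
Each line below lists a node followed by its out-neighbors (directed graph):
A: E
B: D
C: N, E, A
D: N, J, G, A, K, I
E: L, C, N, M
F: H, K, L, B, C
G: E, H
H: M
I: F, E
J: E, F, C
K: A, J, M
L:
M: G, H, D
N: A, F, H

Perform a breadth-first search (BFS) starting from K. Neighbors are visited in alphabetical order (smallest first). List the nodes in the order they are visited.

Visit K; enqueue A, J, M → queue [A, J, M]
Visit A; enqueue E → queue [J, M, E]
Visit J; enqueue C, F → queue [M, E, C, F]
Visit M; enqueue D, G, H → queue [E, C, F, D, G, H]
Visit E; enqueue L, N → queue [C, F, D, G, H, L, N]
Visit C → queue [F, D, G, H, L, N]
Visit F; enqueue B → queue [D, G, H, L, N, B]
Visit D; enqueue I → queue [G, H, L, N, B, I]
Visit G → queue [H, L, N, B, I]
Visit H → queue [L, N, B, I]
Visit L → queue [N, B, I]
Visit N → queue [B, I]
Visit B → queue [I]
Visit I → queue []

K A J M E C F D G H L N B I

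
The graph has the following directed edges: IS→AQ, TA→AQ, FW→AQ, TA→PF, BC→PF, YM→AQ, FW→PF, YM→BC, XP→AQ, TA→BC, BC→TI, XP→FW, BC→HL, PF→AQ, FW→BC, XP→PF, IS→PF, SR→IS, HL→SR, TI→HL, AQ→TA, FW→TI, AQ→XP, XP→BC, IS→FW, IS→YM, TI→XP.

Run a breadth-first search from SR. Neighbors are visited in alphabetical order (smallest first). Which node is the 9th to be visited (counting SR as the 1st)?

BC

Visit SR; enqueue IS → queue [IS]
Visit IS; enqueue AQ, FW, PF, YM → queue [AQ, FW, PF, YM]
Visit AQ; enqueue TA, XP → queue [FW, PF, YM, TA, XP]
Visit FW; enqueue BC, TI → queue [PF, YM, TA, XP, BC, TI]
Visit PF → queue [YM, TA, XP, BC, TI]
Visit YM → queue [TA, XP, BC, TI]
Visit TA → queue [XP, BC, TI]
Visit XP → queue [BC, TI]
Visit BC; enqueue HL → queue [TI, HL]
Visit TI → queue [HL]
Visit HL → queue []

Visit order: SR, IS, AQ, FW, PF, YM, TA, XP, BC, TI, HL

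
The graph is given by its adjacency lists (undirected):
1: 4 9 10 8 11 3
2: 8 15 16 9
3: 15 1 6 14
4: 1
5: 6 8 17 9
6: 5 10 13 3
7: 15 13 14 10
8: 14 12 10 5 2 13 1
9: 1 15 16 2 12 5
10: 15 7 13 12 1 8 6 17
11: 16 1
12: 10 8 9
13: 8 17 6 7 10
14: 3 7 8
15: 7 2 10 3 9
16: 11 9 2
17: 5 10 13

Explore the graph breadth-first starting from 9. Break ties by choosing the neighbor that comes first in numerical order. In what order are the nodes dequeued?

9 → 1 → 2 → 5 → 12 → 15 → 16 → 3 → 4 → 8 → 10 → 11 → 6 → 17 → 7 → 14 → 13

Visit 9; enqueue 1, 2, 5, 12, 15, 16 → queue [1, 2, 5, 12, 15, 16]
Visit 1; enqueue 3, 4, 8, 10, 11 → queue [2, 5, 12, 15, 16, 3, 4, 8, 10, 11]
Visit 2 → queue [5, 12, 15, 16, 3, 4, 8, 10, 11]
Visit 5; enqueue 6, 17 → queue [12, 15, 16, 3, 4, 8, 10, 11, 6, 17]
Visit 12 → queue [15, 16, 3, 4, 8, 10, 11, 6, 17]
Visit 15; enqueue 7 → queue [16, 3, 4, 8, 10, 11, 6, 17, 7]
Visit 16 → queue [3, 4, 8, 10, 11, 6, 17, 7]
Visit 3; enqueue 14 → queue [4, 8, 10, 11, 6, 17, 7, 14]
Visit 4 → queue [8, 10, 11, 6, 17, 7, 14]
Visit 8; enqueue 13 → queue [10, 11, 6, 17, 7, 14, 13]
Visit 10 → queue [11, 6, 17, 7, 14, 13]
Visit 11 → queue [6, 17, 7, 14, 13]
Visit 6 → queue [17, 7, 14, 13]
Visit 17 → queue [7, 14, 13]
Visit 7 → queue [14, 13]
Visit 14 → queue [13]
Visit 13 → queue []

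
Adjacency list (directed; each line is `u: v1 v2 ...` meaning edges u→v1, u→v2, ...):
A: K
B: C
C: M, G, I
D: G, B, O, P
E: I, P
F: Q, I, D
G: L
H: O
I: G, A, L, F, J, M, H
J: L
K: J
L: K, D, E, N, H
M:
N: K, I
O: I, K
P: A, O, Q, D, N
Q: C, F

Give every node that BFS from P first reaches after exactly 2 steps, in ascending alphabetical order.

B, C, F, G, I, K

Level 0: P
Level 1: A, D, N, O, Q
Level 2: B, C, F, G, I, K
Level 3: H, J, L, M
Level 4: E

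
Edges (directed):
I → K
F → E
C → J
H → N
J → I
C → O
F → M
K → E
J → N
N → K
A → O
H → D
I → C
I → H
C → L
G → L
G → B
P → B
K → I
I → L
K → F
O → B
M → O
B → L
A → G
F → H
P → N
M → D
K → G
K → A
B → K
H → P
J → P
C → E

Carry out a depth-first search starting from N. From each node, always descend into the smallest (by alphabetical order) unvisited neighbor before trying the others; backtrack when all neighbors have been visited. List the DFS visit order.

N → K → A → G → B → L → O → E → F → H → D → P → M → I → C → J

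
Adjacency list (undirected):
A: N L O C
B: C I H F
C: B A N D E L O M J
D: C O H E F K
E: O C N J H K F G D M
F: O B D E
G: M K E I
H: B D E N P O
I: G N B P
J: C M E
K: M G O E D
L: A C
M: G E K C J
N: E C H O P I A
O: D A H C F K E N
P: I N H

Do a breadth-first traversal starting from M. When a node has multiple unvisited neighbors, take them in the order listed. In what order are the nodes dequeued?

M, G, E, K, C, J, I, O, N, H, F, D, B, A, L, P

Visit M; enqueue G, E, K, C, J → queue [G, E, K, C, J]
Visit G; enqueue I → queue [E, K, C, J, I]
Visit E; enqueue O, N, H, F, D → queue [K, C, J, I, O, N, H, F, D]
Visit K → queue [C, J, I, O, N, H, F, D]
Visit C; enqueue B, A, L → queue [J, I, O, N, H, F, D, B, A, L]
Visit J → queue [I, O, N, H, F, D, B, A, L]
Visit I; enqueue P → queue [O, N, H, F, D, B, A, L, P]
Visit O → queue [N, H, F, D, B, A, L, P]
Visit N → queue [H, F, D, B, A, L, P]
Visit H → queue [F, D, B, A, L, P]
Visit F → queue [D, B, A, L, P]
Visit D → queue [B, A, L, P]
Visit B → queue [A, L, P]
Visit A → queue [L, P]
Visit L → queue [P]
Visit P → queue []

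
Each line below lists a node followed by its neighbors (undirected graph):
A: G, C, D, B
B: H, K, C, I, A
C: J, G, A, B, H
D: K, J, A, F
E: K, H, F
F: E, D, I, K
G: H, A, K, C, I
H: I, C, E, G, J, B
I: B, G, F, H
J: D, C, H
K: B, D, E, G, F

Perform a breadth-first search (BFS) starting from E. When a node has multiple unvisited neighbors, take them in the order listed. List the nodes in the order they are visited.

E → K → H → F → B → D → G → I → C → J → A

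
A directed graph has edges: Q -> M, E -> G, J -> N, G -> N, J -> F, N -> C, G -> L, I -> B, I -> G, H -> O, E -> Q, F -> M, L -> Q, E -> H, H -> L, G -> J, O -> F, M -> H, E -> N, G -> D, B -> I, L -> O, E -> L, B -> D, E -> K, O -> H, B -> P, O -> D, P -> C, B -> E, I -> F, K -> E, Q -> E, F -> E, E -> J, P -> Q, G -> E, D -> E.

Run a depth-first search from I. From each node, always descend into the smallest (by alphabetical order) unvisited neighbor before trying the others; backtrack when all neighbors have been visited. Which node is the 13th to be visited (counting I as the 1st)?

N

Visit I
I → B
B → D
D → E
E → G
G → J
J → F
F → M
M → H
H → L
L → O
L → Q
J → N
N → C
E → K
B → P

Visit order: I, B, D, E, G, J, F, M, H, L, O, Q, N, C, K, P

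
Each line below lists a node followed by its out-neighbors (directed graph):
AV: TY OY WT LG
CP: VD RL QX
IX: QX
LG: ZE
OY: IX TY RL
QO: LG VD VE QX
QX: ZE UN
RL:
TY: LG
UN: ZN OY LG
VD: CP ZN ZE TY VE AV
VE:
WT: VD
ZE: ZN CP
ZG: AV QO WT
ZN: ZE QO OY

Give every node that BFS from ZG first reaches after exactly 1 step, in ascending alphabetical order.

AV, QO, WT

Level 0: ZG
Level 1: AV, QO, WT
Level 2: LG, OY, QX, TY, VD, VE
Level 3: CP, IX, RL, UN, ZE, ZN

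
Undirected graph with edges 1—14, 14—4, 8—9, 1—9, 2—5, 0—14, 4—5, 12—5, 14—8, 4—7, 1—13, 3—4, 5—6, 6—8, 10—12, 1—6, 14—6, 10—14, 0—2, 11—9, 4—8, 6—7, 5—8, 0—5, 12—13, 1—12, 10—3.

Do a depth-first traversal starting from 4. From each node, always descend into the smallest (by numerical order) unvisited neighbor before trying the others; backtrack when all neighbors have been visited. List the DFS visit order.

4 -> 3 -> 10 -> 12 -> 1 -> 6 -> 5 -> 0 -> 2 -> 14 -> 8 -> 9 -> 11 -> 7 -> 13

Visit 4
4 → 3
3 → 10
10 → 12
12 → 1
1 → 6
6 → 5
5 → 0
0 → 2
0 → 14
14 → 8
8 → 9
9 → 11
6 → 7
1 → 13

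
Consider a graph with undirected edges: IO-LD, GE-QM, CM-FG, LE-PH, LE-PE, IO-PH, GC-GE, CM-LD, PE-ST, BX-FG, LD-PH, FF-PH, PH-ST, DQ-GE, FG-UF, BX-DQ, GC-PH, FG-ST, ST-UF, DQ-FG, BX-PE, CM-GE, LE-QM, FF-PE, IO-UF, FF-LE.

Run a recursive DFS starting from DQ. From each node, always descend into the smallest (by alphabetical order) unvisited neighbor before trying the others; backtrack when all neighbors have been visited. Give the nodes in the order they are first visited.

DQ, BX, FG, CM, GE, GC, PH, FF, LE, PE, ST, UF, IO, LD, QM

Visit DQ
DQ → BX
BX → FG
FG → CM
CM → GE
GE → GC
GC → PH
PH → FF
FF → LE
LE → PE
PE → ST
ST → UF
UF → IO
IO → LD
LE → QM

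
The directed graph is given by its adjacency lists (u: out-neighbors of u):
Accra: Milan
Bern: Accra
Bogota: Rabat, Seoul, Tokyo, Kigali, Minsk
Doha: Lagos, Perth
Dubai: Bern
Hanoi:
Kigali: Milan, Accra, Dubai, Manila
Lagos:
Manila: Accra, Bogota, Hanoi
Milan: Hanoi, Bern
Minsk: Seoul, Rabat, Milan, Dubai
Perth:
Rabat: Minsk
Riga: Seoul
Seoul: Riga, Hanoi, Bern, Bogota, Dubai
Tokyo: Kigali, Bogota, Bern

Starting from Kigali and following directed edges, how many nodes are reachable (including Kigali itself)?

13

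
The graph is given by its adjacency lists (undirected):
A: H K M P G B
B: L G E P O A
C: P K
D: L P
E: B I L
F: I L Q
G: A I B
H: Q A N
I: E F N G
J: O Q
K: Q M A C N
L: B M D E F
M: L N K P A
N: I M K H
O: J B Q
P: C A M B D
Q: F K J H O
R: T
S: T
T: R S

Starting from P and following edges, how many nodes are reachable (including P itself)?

BFS from P visits: P, M, D, C, B, A, N, L, K, O, G, E, H, I, F, Q, J
Reachable nodes: 17 of 20 total.

17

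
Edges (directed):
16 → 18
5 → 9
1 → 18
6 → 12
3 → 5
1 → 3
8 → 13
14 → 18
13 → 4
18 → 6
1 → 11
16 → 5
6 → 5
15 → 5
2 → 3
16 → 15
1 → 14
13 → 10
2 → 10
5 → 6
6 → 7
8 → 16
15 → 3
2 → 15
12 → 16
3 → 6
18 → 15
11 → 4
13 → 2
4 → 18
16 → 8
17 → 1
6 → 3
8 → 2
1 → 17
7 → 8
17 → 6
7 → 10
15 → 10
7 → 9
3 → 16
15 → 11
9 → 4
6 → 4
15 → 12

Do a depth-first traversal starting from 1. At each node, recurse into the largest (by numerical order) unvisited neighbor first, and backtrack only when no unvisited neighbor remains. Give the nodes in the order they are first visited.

Visit 1
1 → 18
18 → 15
15 → 12
12 → 16
16 → 8
8 → 13
13 → 10
13 → 4
13 → 2
2 → 3
3 → 6
6 → 7
7 → 9
6 → 5
15 → 11
1 → 17
1 → 14

1 → 18 → 15 → 12 → 16 → 8 → 13 → 10 → 4 → 2 → 3 → 6 → 7 → 9 → 5 → 11 → 17 → 14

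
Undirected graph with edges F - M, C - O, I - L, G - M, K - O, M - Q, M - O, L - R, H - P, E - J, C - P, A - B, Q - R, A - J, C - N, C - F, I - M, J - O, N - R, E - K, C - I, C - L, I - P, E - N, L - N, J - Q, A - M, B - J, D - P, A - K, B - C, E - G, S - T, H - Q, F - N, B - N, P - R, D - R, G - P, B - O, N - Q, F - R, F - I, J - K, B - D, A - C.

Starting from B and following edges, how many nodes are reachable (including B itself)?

BFS from B visits: B, O, N, J, D, C, A, M, K, R, Q, L, F, E, P, I, G, H
Reachable nodes: 18 of 20 total.

18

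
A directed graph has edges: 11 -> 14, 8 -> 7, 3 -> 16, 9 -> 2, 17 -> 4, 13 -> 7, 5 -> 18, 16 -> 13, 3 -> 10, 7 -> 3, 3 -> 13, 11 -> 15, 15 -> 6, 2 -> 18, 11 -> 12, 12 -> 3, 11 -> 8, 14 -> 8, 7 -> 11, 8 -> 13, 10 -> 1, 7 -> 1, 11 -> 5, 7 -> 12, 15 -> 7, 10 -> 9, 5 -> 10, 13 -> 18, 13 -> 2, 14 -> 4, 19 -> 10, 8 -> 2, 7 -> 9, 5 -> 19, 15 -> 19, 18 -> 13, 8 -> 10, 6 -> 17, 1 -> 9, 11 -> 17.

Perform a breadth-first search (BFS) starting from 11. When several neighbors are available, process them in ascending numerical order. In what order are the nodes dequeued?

Visit 11; enqueue 5, 8, 12, 14, 15, 17 → queue [5, 8, 12, 14, 15, 17]
Visit 5; enqueue 10, 18, 19 → queue [8, 12, 14, 15, 17, 10, 18, 19]
Visit 8; enqueue 2, 7, 13 → queue [12, 14, 15, 17, 10, 18, 19, 2, 7, 13]
Visit 12; enqueue 3 → queue [14, 15, 17, 10, 18, 19, 2, 7, 13, 3]
Visit 14; enqueue 4 → queue [15, 17, 10, 18, 19, 2, 7, 13, 3, 4]
Visit 15; enqueue 6 → queue [17, 10, 18, 19, 2, 7, 13, 3, 4, 6]
Visit 17 → queue [10, 18, 19, 2, 7, 13, 3, 4, 6]
Visit 10; enqueue 1, 9 → queue [18, 19, 2, 7, 13, 3, 4, 6, 1, 9]
Visit 18 → queue [19, 2, 7, 13, 3, 4, 6, 1, 9]
Visit 19 → queue [2, 7, 13, 3, 4, 6, 1, 9]
Visit 2 → queue [7, 13, 3, 4, 6, 1, 9]
Visit 7 → queue [13, 3, 4, 6, 1, 9]
Visit 13 → queue [3, 4, 6, 1, 9]
Visit 3; enqueue 16 → queue [4, 6, 1, 9, 16]
Visit 4 → queue [6, 1, 9, 16]
Visit 6 → queue [1, 9, 16]
Visit 1 → queue [9, 16]
Visit 9 → queue [16]
Visit 16 → queue []

11, 5, 8, 12, 14, 15, 17, 10, 18, 19, 2, 7, 13, 3, 4, 6, 1, 9, 16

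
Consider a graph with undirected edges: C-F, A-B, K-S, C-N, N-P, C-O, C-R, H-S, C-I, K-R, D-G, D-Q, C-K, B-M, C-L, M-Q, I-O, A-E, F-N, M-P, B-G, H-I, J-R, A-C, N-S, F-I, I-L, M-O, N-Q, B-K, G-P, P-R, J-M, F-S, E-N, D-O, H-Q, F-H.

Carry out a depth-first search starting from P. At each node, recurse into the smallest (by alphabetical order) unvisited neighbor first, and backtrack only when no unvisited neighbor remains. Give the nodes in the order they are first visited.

P, G, B, A, C, F, H, I, L, O, D, Q, M, J, R, K, S, N, E

Visit P
P → G
G → B
B → A
A → C
C → F
F → H
H → I
I → L
I → O
O → D
D → Q
Q → M
M → J
J → R
R → K
K → S
S → N
N → E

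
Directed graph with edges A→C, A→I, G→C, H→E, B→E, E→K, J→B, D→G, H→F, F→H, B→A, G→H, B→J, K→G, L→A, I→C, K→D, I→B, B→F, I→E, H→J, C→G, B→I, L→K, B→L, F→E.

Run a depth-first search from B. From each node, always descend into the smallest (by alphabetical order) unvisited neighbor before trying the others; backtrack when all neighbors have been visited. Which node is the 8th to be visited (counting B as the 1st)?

D

Visit B
B → A
A → C
C → G
G → H
H → E
E → K
K → D
H → F
H → J
A → I
B → L

Visit order: B, A, C, G, H, E, K, D, F, J, I, L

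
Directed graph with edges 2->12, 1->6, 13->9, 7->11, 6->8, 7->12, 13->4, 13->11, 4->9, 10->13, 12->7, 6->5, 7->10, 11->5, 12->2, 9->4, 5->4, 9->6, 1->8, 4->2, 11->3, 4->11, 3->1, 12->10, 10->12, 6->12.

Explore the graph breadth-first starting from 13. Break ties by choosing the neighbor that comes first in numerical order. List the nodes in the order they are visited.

13 4 9 11 2 6 3 5 12 8 1 7 10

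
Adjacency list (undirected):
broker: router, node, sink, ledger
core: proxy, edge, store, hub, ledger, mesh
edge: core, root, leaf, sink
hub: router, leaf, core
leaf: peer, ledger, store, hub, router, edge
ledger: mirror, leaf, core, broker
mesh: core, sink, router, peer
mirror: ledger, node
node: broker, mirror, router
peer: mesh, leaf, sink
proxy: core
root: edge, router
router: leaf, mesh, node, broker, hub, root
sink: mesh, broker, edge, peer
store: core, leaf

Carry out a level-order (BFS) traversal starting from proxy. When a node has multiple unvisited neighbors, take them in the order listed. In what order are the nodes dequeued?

proxy, core, edge, store, hub, ledger, mesh, root, leaf, sink, router, mirror, broker, peer, node

Visit proxy; enqueue core → queue [core]
Visit core; enqueue edge, store, hub, ledger, mesh → queue [edge, store, hub, ledger, mesh]
Visit edge; enqueue root, leaf, sink → queue [store, hub, ledger, mesh, root, leaf, sink]
Visit store → queue [hub, ledger, mesh, root, leaf, sink]
Visit hub; enqueue router → queue [ledger, mesh, root, leaf, sink, router]
Visit ledger; enqueue mirror, broker → queue [mesh, root, leaf, sink, router, mirror, broker]
Visit mesh; enqueue peer → queue [root, leaf, sink, router, mirror, broker, peer]
Visit root → queue [leaf, sink, router, mirror, broker, peer]
Visit leaf → queue [sink, router, mirror, broker, peer]
Visit sink → queue [router, mirror, broker, peer]
Visit router; enqueue node → queue [mirror, broker, peer, node]
Visit mirror → queue [broker, peer, node]
Visit broker → queue [peer, node]
Visit peer → queue [node]
Visit node → queue []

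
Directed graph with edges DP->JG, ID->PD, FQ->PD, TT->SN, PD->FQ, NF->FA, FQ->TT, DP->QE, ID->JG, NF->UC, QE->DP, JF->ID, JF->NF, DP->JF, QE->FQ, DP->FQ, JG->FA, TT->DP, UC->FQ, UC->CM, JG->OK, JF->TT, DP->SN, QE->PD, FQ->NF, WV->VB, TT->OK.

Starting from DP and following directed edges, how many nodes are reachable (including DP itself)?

BFS from DP visits: DP, SN, QE, JG, JF, FQ, PD, OK, FA, TT, NF, ID, UC, CM
Reachable nodes: 14 of 16 total.

14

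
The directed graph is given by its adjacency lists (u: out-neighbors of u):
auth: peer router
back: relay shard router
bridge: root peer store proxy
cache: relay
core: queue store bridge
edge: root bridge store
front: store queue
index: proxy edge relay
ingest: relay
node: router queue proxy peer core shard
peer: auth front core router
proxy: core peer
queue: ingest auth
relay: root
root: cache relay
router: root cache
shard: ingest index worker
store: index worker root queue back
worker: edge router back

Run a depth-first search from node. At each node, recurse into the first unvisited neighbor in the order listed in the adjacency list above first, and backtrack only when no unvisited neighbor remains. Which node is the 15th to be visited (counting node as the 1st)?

bridge

Visit node
node → router
router → root
root → cache
cache → relay
node → queue
queue → ingest
queue → auth
auth → peer
peer → front
front → store
store → index
index → proxy
proxy → core
core → bridge
index → edge
store → worker
worker → back
back → shard

Visit order: node, router, root, cache, relay, queue, ingest, auth, peer, front, store, index, proxy, core, bridge, edge, worker, back, shard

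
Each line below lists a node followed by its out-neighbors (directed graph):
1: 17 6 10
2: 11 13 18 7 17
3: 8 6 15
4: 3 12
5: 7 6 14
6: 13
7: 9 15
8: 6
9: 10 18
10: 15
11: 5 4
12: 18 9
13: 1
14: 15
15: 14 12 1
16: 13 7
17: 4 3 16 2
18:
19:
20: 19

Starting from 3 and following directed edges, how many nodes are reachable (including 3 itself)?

BFS from 3 visits: 3, 8, 6, 15, 13, 14, 12, 1, 18, 9, 17, 10, 4, 16, 2, 7, 11, 5
Reachable nodes: 18 of 20 total.

18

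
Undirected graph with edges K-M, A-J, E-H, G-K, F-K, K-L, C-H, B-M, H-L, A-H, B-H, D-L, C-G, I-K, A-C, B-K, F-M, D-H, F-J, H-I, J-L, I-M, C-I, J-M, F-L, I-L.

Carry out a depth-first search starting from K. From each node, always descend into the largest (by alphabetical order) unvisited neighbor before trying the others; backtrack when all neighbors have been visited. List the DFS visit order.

K M J L I H E D C G A B F

Visit K
K → M
M → J
J → L
L → I
I → H
H → E
H → D
H → C
C → G
C → A
H → B
L → F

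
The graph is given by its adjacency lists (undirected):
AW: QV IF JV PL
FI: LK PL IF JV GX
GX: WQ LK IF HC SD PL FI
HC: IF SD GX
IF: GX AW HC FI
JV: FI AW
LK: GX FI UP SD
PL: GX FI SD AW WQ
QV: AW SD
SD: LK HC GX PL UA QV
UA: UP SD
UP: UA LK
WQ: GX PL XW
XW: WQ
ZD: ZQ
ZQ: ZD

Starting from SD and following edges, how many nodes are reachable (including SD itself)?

14

BFS from SD visits: SD, UA, QV, PL, LK, HC, GX, UP, AW, WQ, FI, IF, JV, XW
Reachable nodes: 14 of 16 total.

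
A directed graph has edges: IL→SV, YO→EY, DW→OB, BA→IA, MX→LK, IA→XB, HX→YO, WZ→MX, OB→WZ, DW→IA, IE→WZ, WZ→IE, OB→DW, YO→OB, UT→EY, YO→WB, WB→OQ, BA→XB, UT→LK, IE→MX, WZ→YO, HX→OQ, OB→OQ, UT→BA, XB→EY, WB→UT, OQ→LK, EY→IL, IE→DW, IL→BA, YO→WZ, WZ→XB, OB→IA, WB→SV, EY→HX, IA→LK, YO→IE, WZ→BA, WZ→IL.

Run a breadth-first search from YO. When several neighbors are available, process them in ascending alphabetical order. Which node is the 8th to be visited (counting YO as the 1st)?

Visit YO; enqueue EY, IE, OB, WB, WZ → queue [EY, IE, OB, WB, WZ]
Visit EY; enqueue HX, IL → queue [IE, OB, WB, WZ, HX, IL]
Visit IE; enqueue DW, MX → queue [OB, WB, WZ, HX, IL, DW, MX]
Visit OB; enqueue IA, OQ → queue [WB, WZ, HX, IL, DW, MX, IA, OQ]
Visit WB; enqueue SV, UT → queue [WZ, HX, IL, DW, MX, IA, OQ, SV, UT]
Visit WZ; enqueue BA, XB → queue [HX, IL, DW, MX, IA, OQ, SV, UT, BA, XB]
Visit HX → queue [IL, DW, MX, IA, OQ, SV, UT, BA, XB]
Visit IL → queue [DW, MX, IA, OQ, SV, UT, BA, XB]
Visit DW → queue [MX, IA, OQ, SV, UT, BA, XB]
Visit MX; enqueue LK → queue [IA, OQ, SV, UT, BA, XB, LK]
Visit IA → queue [OQ, SV, UT, BA, XB, LK]
Visit OQ → queue [SV, UT, BA, XB, LK]
Visit SV → queue [UT, BA, XB, LK]
Visit UT → queue [BA, XB, LK]
Visit BA → queue [XB, LK]
Visit XB → queue [LK]
Visit LK → queue []

Visit order: YO, EY, IE, OB, WB, WZ, HX, IL, DW, MX, IA, OQ, SV, UT, BA, XB, LK

IL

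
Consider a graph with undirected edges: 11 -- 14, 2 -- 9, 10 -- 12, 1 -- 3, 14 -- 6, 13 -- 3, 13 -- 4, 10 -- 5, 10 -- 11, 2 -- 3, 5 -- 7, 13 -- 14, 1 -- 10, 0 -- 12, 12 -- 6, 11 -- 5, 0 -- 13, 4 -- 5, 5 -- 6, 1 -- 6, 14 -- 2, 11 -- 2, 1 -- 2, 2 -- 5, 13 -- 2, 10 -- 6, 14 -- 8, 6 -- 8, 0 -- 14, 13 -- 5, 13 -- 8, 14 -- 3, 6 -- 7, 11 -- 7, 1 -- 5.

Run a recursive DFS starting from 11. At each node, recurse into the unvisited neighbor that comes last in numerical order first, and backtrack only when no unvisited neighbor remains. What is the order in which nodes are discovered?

Visit 11
11 → 14
14 → 13
13 → 8
8 → 6
6 → 12
12 → 10
10 → 5
5 → 7
5 → 4
5 → 2
2 → 9
2 → 3
3 → 1
12 → 0

11 -> 14 -> 13 -> 8 -> 6 -> 12 -> 10 -> 5 -> 7 -> 4 -> 2 -> 9 -> 3 -> 1 -> 0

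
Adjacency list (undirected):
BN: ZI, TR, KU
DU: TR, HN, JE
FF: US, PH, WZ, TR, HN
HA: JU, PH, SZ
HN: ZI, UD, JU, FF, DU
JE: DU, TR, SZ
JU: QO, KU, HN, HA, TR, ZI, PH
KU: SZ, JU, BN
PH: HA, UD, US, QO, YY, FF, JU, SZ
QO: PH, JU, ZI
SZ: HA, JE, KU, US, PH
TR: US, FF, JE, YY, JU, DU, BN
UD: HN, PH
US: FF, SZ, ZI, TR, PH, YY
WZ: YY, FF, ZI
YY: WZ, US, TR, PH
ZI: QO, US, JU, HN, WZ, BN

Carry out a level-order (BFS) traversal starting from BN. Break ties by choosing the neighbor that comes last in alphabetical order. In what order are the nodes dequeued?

Visit BN; enqueue ZI, TR, KU → queue [ZI, TR, KU]
Visit ZI; enqueue WZ, US, QO, JU, HN → queue [TR, KU, WZ, US, QO, JU, HN]
Visit TR; enqueue YY, JE, FF, DU → queue [KU, WZ, US, QO, JU, HN, YY, JE, FF, DU]
Visit KU; enqueue SZ → queue [WZ, US, QO, JU, HN, YY, JE, FF, DU, SZ]
Visit WZ → queue [US, QO, JU, HN, YY, JE, FF, DU, SZ]
Visit US; enqueue PH → queue [QO, JU, HN, YY, JE, FF, DU, SZ, PH]
Visit QO → queue [JU, HN, YY, JE, FF, DU, SZ, PH]
Visit JU; enqueue HA → queue [HN, YY, JE, FF, DU, SZ, PH, HA]
Visit HN; enqueue UD → queue [YY, JE, FF, DU, SZ, PH, HA, UD]
Visit YY → queue [JE, FF, DU, SZ, PH, HA, UD]
Visit JE → queue [FF, DU, SZ, PH, HA, UD]
Visit FF → queue [DU, SZ, PH, HA, UD]
Visit DU → queue [SZ, PH, HA, UD]
Visit SZ → queue [PH, HA, UD]
Visit PH → queue [HA, UD]
Visit HA → queue [UD]
Visit UD → queue []

BN, ZI, TR, KU, WZ, US, QO, JU, HN, YY, JE, FF, DU, SZ, PH, HA, UD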